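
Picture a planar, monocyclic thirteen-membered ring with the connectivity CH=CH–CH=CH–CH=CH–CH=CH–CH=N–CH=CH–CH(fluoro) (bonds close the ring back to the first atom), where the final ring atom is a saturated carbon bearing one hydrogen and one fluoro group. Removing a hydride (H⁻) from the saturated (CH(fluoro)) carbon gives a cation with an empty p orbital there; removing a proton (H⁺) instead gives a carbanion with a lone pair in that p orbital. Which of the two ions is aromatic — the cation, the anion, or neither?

The anion

In either ion the ring is fully conjugated: every atom, including the new sp² carbon, supplies a p orbital.
Cation: 6 × 2 + 0 = 12 π electrons → 4(3), antiaromatic.
Anion: 6 × 2 + 2 = 14 π electrons → 4(3)+2, aromatic.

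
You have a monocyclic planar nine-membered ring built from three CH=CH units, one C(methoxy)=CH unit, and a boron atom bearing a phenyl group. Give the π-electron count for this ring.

8

Check conjugation: each doubly-bonded ring atom is sp² with one p-orbital electron; the boron has an empty p orbital — every position has a p orbital, so the cyclic π system is continuous.
Tallying contributions gives 4 × 2 = 8 from the double-bond units + 0 from the B(phenyl) atom = 8.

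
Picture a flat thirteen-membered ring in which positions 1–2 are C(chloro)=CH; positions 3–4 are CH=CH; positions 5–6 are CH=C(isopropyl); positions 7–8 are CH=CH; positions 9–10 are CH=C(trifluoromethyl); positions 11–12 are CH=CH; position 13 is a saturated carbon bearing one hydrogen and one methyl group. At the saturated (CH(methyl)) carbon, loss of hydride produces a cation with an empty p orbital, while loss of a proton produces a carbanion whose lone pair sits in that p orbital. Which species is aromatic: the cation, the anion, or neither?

The anion

Both ions have a continuous loop of p orbitals — each ring atom is sp².
Cation: 6 × 2 + 0 = 12 π electrons → 4(3), antiaromatic.
Anion: 6 × 2 + 2 = 14 π electrons → 4(3)+2, aromatic.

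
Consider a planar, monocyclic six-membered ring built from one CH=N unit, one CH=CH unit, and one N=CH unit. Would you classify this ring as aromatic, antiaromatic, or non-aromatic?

Aromatic

Check conjugation: every atom in a ring double bond is sp² and brings one electron to the p orbital; each sp² =N– keeps its lone pair in-plane and puts one electron into the π system — every position has a p orbital, so the cyclic π system is continuous.
Tallying contributions gives 3 × 2 = 6 from the 3 double-bond units.
Since 6 = 4·1 + 2, the ring meets the 4n+2 criterion.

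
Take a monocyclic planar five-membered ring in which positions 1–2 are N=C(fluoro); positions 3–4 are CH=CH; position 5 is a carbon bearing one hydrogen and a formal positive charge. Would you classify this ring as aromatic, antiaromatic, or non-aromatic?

Antiaromatic

All ring atoms are sp² and supply a p orbital to the ring (every atom in a ring double bond is sp² and brings one electron to the p orbital; each =N– nitrogen is pyridine-type (lone pair in the sp² plane, one electron in the p orbital); the carbocation has an empty p orbital); the conjugation is uninterrupted.
Adding the contributions, 2 × 2 = 4 from the double-bond units + 0 from the CH(+) atom = 4.
With 4 = 4·1 π electrons, Hückel's rule classifies the planar ring as antiaromatic.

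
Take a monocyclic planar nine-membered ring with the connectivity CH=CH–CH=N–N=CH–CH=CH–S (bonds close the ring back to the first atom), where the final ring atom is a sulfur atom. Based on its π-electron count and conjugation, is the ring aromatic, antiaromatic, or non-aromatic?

All ring atoms are sp² and supply a p orbital to the ring (each doubly-bonded ring atom is sp² with one p-orbital electron; the doubly-bonded nitrogens are pyridine-type — their lone pairs lie in the ring plane, leaving one electron in the p orbital; the sulfur donates one lone pair from its p orbital); the conjugation is uninterrupted.
Counting π electrons: 4 × 2 = 8 from the double-bond units + 2 from the S atom = 10.
Since 10 = 4·2 + 2, the ring meets the 4n+2 criterion.

Aromatic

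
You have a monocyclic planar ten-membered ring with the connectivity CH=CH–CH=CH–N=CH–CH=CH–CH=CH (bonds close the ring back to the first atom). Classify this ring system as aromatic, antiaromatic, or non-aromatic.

Aromatic

All ring atoms are sp² and supply a p orbital to the ring (the double-bond atoms are sp², each contributing one p electron; each =N– nitrogen is pyridine-type (lone pair in the sp² plane, one electron in the p orbital)); the conjugation is uninterrupted.
Adding the contributions, 5 × 2 = 10 from the 5 double-bond units.
That gives a 4n+2 count (10, n = 2).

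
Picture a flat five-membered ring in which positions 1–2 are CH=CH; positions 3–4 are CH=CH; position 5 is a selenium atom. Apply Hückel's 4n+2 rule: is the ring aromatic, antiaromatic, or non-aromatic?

Check conjugation: the double-bond atoms are sp², each contributing one p electron; the selenium donates one lone pair from its p orbital — every position has a p orbital, so the cyclic π system is continuous.
Counting π electrons: 2 × 2 = 4 from the double-bond units + 2 from the Se atom = 6.
That gives a 4n+2 count (6, n = 1).

Aromatic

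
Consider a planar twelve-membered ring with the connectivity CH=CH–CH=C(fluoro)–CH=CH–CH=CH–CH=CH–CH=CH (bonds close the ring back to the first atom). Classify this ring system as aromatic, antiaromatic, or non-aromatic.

Antiaromatic

All ring atoms are sp² and supply a p orbital to the ring (the double-bond atoms are sp², each contributing one p electron); the conjugation is uninterrupted.
Counting π electrons: 6 × 2 = 12 from the 6 double-bond units.
12 is a 4n count (n = 3), so the planar conjugated ring is antiaromatic.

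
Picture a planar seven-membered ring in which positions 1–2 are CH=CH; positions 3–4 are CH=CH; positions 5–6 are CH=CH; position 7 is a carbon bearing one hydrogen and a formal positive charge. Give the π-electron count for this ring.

All ring atoms are sp² and supply a p orbital to the ring (every atom in a ring double bond is sp² and brings one electron to the p orbital; the carbocation has an empty p orbital); the conjugation is uninterrupted.
π-electron count: 3 × 2 = 6 from the double-bond units + 0 from the CH(+) atom = 6.
(The species described is the tropylium cation.)

6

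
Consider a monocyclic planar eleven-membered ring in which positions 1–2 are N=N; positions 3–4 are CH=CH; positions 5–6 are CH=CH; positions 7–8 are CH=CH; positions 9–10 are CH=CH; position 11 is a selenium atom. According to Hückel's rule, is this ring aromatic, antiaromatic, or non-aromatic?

The p orbitals form a continuous loop: every atom in a ring double bond is sp² and brings one electron to the p orbital; the doubly-bonded nitrogens are pyridine-type — their lone pairs lie in the ring plane, leaving one electron in the p orbital; the selenium donates one lone pair from its p orbital. The ring is fully conjugated.
π-electron count: 5 × 2 = 10 from the double-bond units + 2 from the Se atom = 12.
With 12 = 4·3 π electrons, Hückel's rule classifies the planar ring as antiaromatic.

Antiaromatic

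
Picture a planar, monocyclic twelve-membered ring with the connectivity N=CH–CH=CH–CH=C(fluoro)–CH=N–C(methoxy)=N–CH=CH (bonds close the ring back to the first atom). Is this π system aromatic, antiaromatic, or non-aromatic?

The p orbitals form a continuous loop: every atom in a ring double bond is sp² and brings one electron to the p orbital; each sp² =N– keeps its lone pair in-plane and puts one electron into the π system. The ring is fully conjugated.
Tallying contributions gives 6 × 2 = 12 from the 6 double-bond units.
12 is a 4n count (n = 3), so the planar conjugated ring is antiaromatic.

Antiaromatic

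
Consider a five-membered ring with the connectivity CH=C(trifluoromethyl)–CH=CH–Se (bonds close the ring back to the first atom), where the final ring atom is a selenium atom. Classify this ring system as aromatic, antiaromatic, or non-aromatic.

The p orbitals form a continuous loop: every atom in a ring double bond is sp² and brings one electron to the p orbital; the selenium donates one lone pair from its p orbital. The ring is fully conjugated.
π-electron count: 2 × 2 = 4 from the double-bond units + 2 from the Se atom = 6.
Since 6 = 4·1 + 2, the ring meets the 4n+2 criterion.

Aromatic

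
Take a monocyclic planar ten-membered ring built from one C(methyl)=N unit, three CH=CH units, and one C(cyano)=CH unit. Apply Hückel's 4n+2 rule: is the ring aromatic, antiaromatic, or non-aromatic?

Aromatic

Check conjugation: every atom in a ring double bond is sp² and brings one electron to the p orbital; each =N– nitrogen is pyridine-type (lone pair in the sp² plane, one electron in the p orbital) — every position has a p orbital, so the cyclic π system is continuous.
Tallying contributions gives 5 × 2 = 10 from the 5 double-bond units.
10 = 4(2) + 2, which satisfies Hückel's 4n+2 rule.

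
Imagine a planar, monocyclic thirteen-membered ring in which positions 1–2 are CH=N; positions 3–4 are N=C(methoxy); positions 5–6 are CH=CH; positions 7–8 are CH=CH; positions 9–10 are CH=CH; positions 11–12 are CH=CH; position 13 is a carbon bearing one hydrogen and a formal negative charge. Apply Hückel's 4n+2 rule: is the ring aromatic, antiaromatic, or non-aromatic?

Aromatic

All ring atoms are sp² and supply a p orbital to the ring (every atom in a ring double bond is sp² and brings one electron to the p orbital; each sp² =N– keeps its lone pair in-plane and puts one electron into the π system; the carbanion's lone pair occupies the p orbital); the conjugation is uninterrupted.
Tallying contributions gives 6 × 2 = 12 from the double-bond units + 2 from the CH(-) atom = 14.
Since 14 = 4·3 + 2, the ring meets the 4n+2 criterion.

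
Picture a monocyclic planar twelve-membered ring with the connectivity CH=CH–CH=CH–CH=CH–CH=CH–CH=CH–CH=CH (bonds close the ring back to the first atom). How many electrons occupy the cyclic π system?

12

Check conjugation: every atom in a ring double bond is sp² and brings one electron to the p orbital — every position has a p orbital, so the cyclic π system is continuous.
Adding the contributions, 6 × 2 = 12 from the 6 double-bond units.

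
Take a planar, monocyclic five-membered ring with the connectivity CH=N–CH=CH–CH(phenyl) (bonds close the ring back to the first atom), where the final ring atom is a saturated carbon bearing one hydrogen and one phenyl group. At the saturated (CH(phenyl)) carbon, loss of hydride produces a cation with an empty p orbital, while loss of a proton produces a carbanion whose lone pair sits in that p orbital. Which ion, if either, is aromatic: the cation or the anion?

Once that carbon is sp², every ring atom has a p orbital and both ions are fully conjugated.
Cation: 2 × 2 + 0 = 4 π electrons → 4(1), antiaromatic.
Anion: 2 × 2 + 2 = 6 π electrons → 4(1)+2, aromatic.

The anion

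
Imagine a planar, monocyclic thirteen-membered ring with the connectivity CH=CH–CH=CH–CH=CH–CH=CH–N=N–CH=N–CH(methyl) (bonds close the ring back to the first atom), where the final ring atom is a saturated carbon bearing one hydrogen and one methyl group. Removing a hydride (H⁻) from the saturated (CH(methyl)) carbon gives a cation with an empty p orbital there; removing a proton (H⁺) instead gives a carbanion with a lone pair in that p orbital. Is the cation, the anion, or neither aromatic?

In both ions every ring atom is sp² and contributes a p orbital, so both rings are fully conjugated.
Cation: 6 × 2 + 0 = 12 π electrons → 4(3), antiaromatic.
Anion: 6 × 2 + 2 = 14 π electrons → 4(3)+2, aromatic.

The anion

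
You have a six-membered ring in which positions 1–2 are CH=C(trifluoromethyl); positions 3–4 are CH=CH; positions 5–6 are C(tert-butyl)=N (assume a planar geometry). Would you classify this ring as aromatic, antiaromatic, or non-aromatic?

Aromatic

Check conjugation: every atom in a ring double bond is sp² and brings one electron to the p orbital; each =N– nitrogen is pyridine-type (lone pair in the sp² plane, one electron in the p orbital) — every position has a p orbital, so the cyclic π system is continuous.
Tallying contributions gives 3 × 2 = 6 from the 3 double-bond units.
6 = 4(1) + 2, which satisfies Hückel's 4n+2 rule.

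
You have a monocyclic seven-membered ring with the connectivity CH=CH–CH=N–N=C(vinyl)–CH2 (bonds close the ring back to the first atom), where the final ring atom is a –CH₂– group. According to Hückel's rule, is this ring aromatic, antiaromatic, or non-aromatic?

The CH2 position has four σ bonds — the tetrahedral CH₂ carbon is sp³ and has no p orbital in the ring π system — so the cyclic conjugation is interrupted.
Without a continuous loop of overlapping p orbitals the Hückel electron count never comes into play.

Non-aromatic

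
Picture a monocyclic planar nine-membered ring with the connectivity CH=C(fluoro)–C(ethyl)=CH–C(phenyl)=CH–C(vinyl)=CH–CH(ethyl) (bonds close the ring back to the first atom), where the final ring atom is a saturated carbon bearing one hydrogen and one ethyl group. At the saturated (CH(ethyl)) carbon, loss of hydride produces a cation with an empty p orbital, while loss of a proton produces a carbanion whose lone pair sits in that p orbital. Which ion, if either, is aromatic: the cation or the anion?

In both ions every ring atom is sp² and contributes a p orbital, so both rings are fully conjugated.
Cation: 4 × 2 + 0 = 8 π electrons → 4(2), antiaromatic.
Anion: 4 × 2 + 2 = 10 π electrons → 4(2)+2, aromatic.

The anion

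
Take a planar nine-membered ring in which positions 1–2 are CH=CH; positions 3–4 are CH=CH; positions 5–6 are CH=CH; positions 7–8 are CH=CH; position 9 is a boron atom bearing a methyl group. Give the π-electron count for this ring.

Check conjugation: every atom in a ring double bond is sp² and brings one electron to the p orbital; the boron has an empty p orbital — every position has a p orbital, so the cyclic π system is continuous.
Adding the contributions, 4 × 2 = 8 from the double-bond units + 0 from the B(methyl) atom = 8.

8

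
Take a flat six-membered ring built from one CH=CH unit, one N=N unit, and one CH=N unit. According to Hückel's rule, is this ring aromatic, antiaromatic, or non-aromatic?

Aromatic

All ring atoms are sp² and supply a p orbital to the ring (every atom in a ring double bond is sp² and brings one electron to the p orbital; each =N– nitrogen is pyridine-type (lone pair in the sp² plane, one electron in the p orbital)); the conjugation is uninterrupted.
Counting π electrons: 3 × 2 = 6 from the 3 double-bond units.
With 6 π electrons (n = 1), the Hückel 4n+2 condition holds.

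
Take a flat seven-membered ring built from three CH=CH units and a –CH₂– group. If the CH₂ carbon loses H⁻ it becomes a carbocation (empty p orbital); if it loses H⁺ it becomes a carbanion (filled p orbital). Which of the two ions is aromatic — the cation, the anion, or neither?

The cation

In both ions every ring atom is sp² and contributes a p orbital, so both rings are fully conjugated.
Cation: 3 × 2 + 0 = 6 π electrons → 4(1)+2, aromatic.
Anion: 3 × 2 + 2 = 8 π electrons → 4(2), antiaromatic.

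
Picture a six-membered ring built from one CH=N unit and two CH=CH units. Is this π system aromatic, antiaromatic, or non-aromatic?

Aromatic

The p orbitals form a continuous loop: each doubly-bonded ring atom is sp² with one p-orbital electron; each sp² =N– keeps its lone pair in-plane and puts one electron into the π system. The ring is fully conjugated.
Adding the contributions, 3 × 2 = 6 from the 3 double-bond units.
With 6 π electrons (n = 1), the Hückel 4n+2 condition holds.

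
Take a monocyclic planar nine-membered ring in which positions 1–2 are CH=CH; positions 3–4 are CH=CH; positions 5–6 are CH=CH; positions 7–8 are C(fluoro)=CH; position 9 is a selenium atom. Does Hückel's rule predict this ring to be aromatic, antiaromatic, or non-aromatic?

Aromatic

All ring atoms are sp² and supply a p orbital to the ring (every atom in a ring double bond is sp² and brings one electron to the p orbital; the selenium donates one lone pair from its p orbital); the conjugation is uninterrupted.
Adding the contributions, 4 × 2 = 8 from the double-bond units + 2 from the Se atom = 10.
Since 10 = 4·2 + 2, the ring meets the 4n+2 criterion.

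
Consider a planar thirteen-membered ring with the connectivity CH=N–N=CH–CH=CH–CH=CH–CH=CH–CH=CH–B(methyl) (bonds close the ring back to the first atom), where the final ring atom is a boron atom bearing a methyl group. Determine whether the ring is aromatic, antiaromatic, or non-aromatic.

Antiaromatic

Every ring atom contributes a p orbital perpendicular to the ring (the double-bond atoms are sp², each contributing one p electron; each =N– nitrogen is pyridine-type (lone pair in the sp² plane, one electron in the p orbital); the boron has an empty p orbital), so the π system is cyclic and fully conjugated.
Adding the contributions, 6 × 2 = 12 from the double-bond units + 0 from the B(methyl) atom = 12.
12 is a 4n count (n = 3), so the planar conjugated ring is antiaromatic.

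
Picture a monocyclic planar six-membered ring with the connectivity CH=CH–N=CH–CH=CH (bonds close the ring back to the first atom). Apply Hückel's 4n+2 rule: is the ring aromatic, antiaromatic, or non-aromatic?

Every ring atom contributes a p orbital perpendicular to the ring (every atom in a ring double bond is sp² and brings one electron to the p orbital; each sp² =N– keeps its lone pair in-plane and puts one electron into the π system), so the π system is cyclic and fully conjugated.
π-electron count: 3 × 2 = 6 from the 3 double-bond units.
Since 6 = 4·1 + 2, the ring meets the 4n+2 criterion.

Aromatic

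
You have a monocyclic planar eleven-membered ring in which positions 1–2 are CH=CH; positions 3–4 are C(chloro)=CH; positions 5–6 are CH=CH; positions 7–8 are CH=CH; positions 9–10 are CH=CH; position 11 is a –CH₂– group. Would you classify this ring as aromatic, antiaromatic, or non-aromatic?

The CH2 position has four σ bonds — the tetrahedral CH₂ carbon is sp³ and has no p orbital in the ring π system — so the cyclic conjugation is interrupted.
A ring that is not fully conjugated cannot be aromatic or antiaromatic regardless of its π-electron count.

Non-aromatic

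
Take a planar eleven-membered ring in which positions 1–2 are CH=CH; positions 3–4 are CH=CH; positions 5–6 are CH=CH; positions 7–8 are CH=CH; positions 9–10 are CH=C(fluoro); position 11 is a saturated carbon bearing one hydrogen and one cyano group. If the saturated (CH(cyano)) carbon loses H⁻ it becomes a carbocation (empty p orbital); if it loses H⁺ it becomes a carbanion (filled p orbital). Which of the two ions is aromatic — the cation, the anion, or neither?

The cation

In either ion the ring is fully conjugated: every atom, including the new sp² carbon, supplies a p orbital.
Cation: 5 × 2 + 0 = 10 π electrons → 4(2)+2, aromatic.
Anion: 5 × 2 + 2 = 12 π electrons → 4(3), antiaromatic.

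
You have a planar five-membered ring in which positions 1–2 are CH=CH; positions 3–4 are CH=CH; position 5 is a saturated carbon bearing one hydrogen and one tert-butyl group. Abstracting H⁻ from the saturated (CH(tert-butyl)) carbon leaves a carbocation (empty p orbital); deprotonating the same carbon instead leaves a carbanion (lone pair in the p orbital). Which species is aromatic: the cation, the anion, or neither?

The anion

In either ion the ring is fully conjugated: every atom, including the new sp² carbon, supplies a p orbital.
Cation: 2 × 2 + 0 = 4 π electrons → 4(1), antiaromatic.
Anion: 2 × 2 + 2 = 6 π electrons → 4(1)+2, aromatic.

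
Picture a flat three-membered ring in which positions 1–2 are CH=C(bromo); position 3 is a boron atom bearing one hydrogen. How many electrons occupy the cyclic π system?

Check conjugation: each doubly-bonded ring atom is sp² with one p-orbital electron; the boron has an empty p orbital — every position has a p orbital, so the cyclic π system is continuous.
Tallying contributions gives 1 × 2 = 2 from the double-bond unit + 0 from the BH atom = 2.

2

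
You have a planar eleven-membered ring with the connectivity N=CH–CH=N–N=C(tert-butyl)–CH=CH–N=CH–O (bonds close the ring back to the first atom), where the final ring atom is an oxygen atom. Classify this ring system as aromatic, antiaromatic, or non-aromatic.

All ring atoms are sp² and supply a p orbital to the ring (every atom in a ring double bond is sp² and brings one electron to the p orbital; each =N– nitrogen is pyridine-type (lone pair in the sp² plane, one electron in the p orbital); the oxygen donates one lone pair from its p orbital); the conjugation is uninterrupted.
π-electron count: 5 × 2 = 10 from the double-bond units + 2 from the O atom = 12.
12 is a 4n count (n = 3), so the planar conjugated ring is antiaromatic.

Antiaromatic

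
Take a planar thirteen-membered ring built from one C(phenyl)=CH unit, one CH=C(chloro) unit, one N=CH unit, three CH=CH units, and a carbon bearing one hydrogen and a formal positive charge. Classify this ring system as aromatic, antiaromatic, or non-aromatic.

Antiaromatic

All ring atoms are sp² and supply a p orbital to the ring (each doubly-bonded ring atom is sp² with one p-orbital electron; each sp² =N– keeps its lone pair in-plane and puts one electron into the π system; the carbocation has an empty p orbital); the conjugation is uninterrupted.
Tallying contributions gives 6 × 2 = 12 from the double-bond units + 0 from the CH(+) atom = 12.
With 12 = 4·3 π electrons, Hückel's rule classifies the planar ring as antiaromatic.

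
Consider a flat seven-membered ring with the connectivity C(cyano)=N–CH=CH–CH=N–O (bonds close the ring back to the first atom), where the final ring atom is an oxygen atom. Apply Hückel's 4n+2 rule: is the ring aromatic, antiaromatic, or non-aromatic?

Antiaromatic

Every ring atom contributes a p orbital perpendicular to the ring (each doubly-bonded ring atom is sp² with one p-orbital electron; each sp² =N– keeps its lone pair in-plane and puts one electron into the π system; the oxygen donates one lone pair from its p orbital), so the π system is cyclic and fully conjugated.
Counting π electrons: 3 × 2 = 6 from the double-bond units + 2 from the O atom = 8.
With 8 = 4·2 π electrons, Hückel's rule classifies the planar ring as antiaromatic.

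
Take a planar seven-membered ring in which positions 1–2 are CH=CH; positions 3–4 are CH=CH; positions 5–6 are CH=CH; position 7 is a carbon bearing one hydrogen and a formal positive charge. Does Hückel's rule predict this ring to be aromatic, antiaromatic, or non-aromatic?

Aromatic

Every ring atom contributes a p orbital perpendicular to the ring (each doubly-bonded ring atom is sp² with one p-orbital electron; the carbocation has an empty p orbital), so the π system is cyclic and fully conjugated.
π-electron count: 3 × 2 = 6 from the double-bond units + 0 from the CH(+) atom = 6.
Since 6 = 4·1 + 2, the ring meets the 4n+2 criterion.
(This ring is the tropylium cation.)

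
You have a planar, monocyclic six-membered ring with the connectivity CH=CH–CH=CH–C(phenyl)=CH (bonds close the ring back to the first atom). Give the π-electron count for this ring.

6

Check conjugation: every atom in a ring double bond is sp² and brings one electron to the p orbital — every position has a p orbital, so the cyclic π system is continuous.
π-electron count: 3 × 2 = 6 from the 3 double-bond units.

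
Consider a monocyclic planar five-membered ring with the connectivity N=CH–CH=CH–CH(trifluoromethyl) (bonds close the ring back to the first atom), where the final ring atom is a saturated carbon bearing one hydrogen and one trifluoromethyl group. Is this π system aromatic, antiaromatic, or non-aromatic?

At the CH(trifluoromethyl) position, that saturated carbon is sp³ and has no p orbital in the ring π system; the ring's p-orbital overlap is broken there.
Without a continuous loop of overlapping p orbitals the Hückel electron count never comes into play.

Non-aromatic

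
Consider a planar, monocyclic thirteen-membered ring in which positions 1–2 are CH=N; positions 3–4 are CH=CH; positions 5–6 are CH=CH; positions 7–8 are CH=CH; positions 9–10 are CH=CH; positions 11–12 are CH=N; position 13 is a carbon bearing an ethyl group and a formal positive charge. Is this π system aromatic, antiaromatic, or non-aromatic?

All ring atoms are sp² and supply a p orbital to the ring (every atom in a ring double bond is sp² and brings one electron to the p orbital; each sp² =N– keeps its lone pair in-plane and puts one electron into the π system; the carbocation has an empty p orbital); the conjugation is uninterrupted.
Counting π electrons: 6 × 2 = 12 from the double-bond units + 0 from the C(ethyl)(+) atom = 12.
With 12 = 4·3 π electrons, Hückel's rule classifies the planar ring as antiaromatic.

Antiaromatic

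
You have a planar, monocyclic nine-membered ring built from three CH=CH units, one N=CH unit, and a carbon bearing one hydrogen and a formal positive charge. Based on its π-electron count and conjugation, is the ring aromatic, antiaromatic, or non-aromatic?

Antiaromatic

Every ring atom contributes a p orbital perpendicular to the ring (every atom in a ring double bond is sp² and brings one electron to the p orbital; the doubly-bonded nitrogens are pyridine-type — their lone pairs lie in the ring plane, leaving one electron in the p orbital; the carbocation has an empty p orbital), so the π system is cyclic and fully conjugated.
Counting π electrons: 4 × 2 = 8 from the double-bond units + 0 from the CH(+) atom = 8.
A 4n π count (8, n = 2) in a planar conjugated ring means antiaromatic.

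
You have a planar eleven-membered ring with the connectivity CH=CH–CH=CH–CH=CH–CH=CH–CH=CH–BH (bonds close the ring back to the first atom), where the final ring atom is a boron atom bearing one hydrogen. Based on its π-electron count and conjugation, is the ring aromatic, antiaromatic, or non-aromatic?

All ring atoms are sp² and supply a p orbital to the ring (each doubly-bonded ring atom is sp² with one p-orbital electron; the boron has an empty p orbital); the conjugation is uninterrupted.
Tallying contributions gives 5 × 2 = 10 from the double-bond units + 0 from the BH atom = 10.
That gives a 4n+2 count (10, n = 2).

Aromatic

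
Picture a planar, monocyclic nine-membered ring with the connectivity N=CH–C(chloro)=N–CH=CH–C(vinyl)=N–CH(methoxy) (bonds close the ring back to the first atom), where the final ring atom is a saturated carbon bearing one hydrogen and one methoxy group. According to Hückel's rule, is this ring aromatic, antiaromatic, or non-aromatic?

Non-aromatic

Because that saturated carbon is sp³ and has no p orbital in the ring π system at the CH(methoxy) position, the π system cannot extend all the way around the ring.
A ring that is not fully conjugated cannot be aromatic or antiaromatic regardless of its π-electron count.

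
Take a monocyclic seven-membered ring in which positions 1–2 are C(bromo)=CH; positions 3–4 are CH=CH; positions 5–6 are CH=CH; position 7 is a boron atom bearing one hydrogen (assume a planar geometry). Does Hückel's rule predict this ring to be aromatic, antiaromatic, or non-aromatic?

Aromatic

The p orbitals form a continuous loop: every atom in a ring double bond is sp² and brings one electron to the p orbital; the boron has an empty p orbital. The ring is fully conjugated.
π-electron count: 3 × 2 = 6 from the double-bond units + 0 from the BH atom = 6.
Since 6 = 4·1 + 2, the ring meets the 4n+2 criterion.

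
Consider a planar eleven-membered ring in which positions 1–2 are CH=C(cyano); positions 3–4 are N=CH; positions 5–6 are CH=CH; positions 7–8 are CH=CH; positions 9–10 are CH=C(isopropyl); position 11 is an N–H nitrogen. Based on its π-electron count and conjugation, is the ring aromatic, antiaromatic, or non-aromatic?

Antiaromatic

The p orbitals form a continuous loop: each doubly-bonded ring atom is sp² with one p-orbital electron; each =N– nitrogen is pyridine-type (lone pair in the sp² plane, one electron in the p orbital); the pyrrole-type nitrogen donates its lone pair from the p orbital. The ring is fully conjugated.
Tallying contributions gives 5 × 2 = 10 from the double-bond units + 2 from the NH atom = 12.
A 4n π count (12, n = 3) in a planar conjugated ring means antiaromatic.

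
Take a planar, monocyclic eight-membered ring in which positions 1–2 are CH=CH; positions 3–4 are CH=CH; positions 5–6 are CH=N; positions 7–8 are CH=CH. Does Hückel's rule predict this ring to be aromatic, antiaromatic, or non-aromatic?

Antiaromatic

The p orbitals form a continuous loop: every atom in a ring double bond is sp² and brings one electron to the p orbital; each =N– nitrogen is pyridine-type (lone pair in the sp² plane, one electron in the p orbital). The ring is fully conjugated.
Tallying contributions gives 4 × 2 = 8 from the 4 double-bond units.
A 4n π count (8, n = 2) in a planar conjugated ring means antiaromatic.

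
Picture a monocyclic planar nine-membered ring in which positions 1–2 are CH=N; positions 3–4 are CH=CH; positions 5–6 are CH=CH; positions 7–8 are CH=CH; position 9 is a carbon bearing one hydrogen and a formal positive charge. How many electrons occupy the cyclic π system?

All ring atoms are sp² and supply a p orbital to the ring (every atom in a ring double bond is sp² and brings one electron to the p orbital; the doubly-bonded nitrogens are pyridine-type — their lone pairs lie in the ring plane, leaving one electron in the p orbital; the carbocation has an empty p orbital); the conjugation is uninterrupted.
Adding the contributions, 4 × 2 = 8 from the double-bond units + 0 from the CH(+) atom = 8.

8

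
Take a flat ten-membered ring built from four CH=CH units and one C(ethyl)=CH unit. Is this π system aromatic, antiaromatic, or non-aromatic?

Check conjugation: the double-bond atoms are sp², each contributing one p electron — every position has a p orbital, so the cyclic π system is continuous.
π-electron count: 5 × 2 = 10 from the 5 double-bond units.
Since 10 = 4·2 + 2, the ring meets the 4n+2 criterion.

Aromatic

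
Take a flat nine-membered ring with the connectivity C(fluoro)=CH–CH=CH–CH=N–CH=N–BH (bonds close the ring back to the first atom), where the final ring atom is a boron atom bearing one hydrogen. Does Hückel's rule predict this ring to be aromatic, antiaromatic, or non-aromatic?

Antiaromatic

Every ring atom contributes a p orbital perpendicular to the ring (the double-bond atoms are sp², each contributing one p electron; each sp² =N– keeps its lone pair in-plane and puts one electron into the π system; the boron has an empty p orbital), so the π system is cyclic and fully conjugated.
π-electron count: 4 × 2 = 8 from the double-bond units + 0 from the BH atom = 8.
8 is a 4n count (n = 2), so the planar conjugated ring is antiaromatic.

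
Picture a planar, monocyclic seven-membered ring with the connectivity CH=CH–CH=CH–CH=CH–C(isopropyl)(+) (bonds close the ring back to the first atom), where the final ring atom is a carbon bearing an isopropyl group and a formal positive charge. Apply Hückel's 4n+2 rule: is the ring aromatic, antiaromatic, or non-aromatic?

Aromatic

The p orbitals form a continuous loop: every atom in a ring double bond is sp² and brings one electron to the p orbital; the carbocation has an empty p orbital. The ring is fully conjugated.
Counting π electrons: 3 × 2 = 6 from the double-bond units + 0 from the C(isopropyl)(+) atom = 6.
With 6 π electrons (n = 1), the Hückel 4n+2 condition holds.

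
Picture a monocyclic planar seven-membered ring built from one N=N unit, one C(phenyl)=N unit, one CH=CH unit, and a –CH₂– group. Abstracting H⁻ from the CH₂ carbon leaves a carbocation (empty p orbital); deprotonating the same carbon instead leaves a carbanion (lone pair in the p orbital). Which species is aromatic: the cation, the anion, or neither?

In both ions every ring atom is sp² and contributes a p orbital, so both rings are fully conjugated.
Cation: 3 × 2 + 0 = 6 π electrons → 4(1)+2, aromatic.
Anion: 3 × 2 + 2 = 8 π electrons → 4(2), antiaromatic.

The cation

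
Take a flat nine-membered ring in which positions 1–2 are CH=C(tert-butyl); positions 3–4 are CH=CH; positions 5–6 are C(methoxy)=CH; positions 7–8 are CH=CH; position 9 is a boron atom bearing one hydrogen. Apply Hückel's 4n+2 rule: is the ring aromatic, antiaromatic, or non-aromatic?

Every ring atom contributes a p orbital perpendicular to the ring (each doubly-bonded ring atom is sp² with one p-orbital electron; the boron has an empty p orbital), so the π system is cyclic and fully conjugated.
π-electron count: 4 × 2 = 8 from the double-bond units + 0 from the BH atom = 8.
8 is a 4n count (n = 2), so the planar conjugated ring is antiaromatic.

Antiaromatic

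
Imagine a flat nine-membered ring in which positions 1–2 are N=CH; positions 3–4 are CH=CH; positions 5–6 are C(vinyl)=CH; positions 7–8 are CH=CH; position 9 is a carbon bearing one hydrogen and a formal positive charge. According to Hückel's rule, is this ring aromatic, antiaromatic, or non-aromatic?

Antiaromatic

The p orbitals form a continuous loop: the double-bond atoms are sp², each contributing one p electron; each sp² =N– keeps its lone pair in-plane and puts one electron into the π system; the carbocation has an empty p orbital. The ring is fully conjugated.
Tallying contributions gives 4 × 2 = 8 from the double-bond units + 0 from the CH(+) atom = 8.
8 is a 4n count (n = 2), so the planar conjugated ring is antiaromatic.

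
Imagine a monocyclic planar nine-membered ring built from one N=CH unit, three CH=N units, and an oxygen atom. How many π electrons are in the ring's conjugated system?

Check conjugation: the double-bond atoms are sp², each contributing one p electron; the doubly-bonded nitrogens are pyridine-type — their lone pairs lie in the ring plane, leaving one electron in the p orbital; the oxygen donates one lone pair from its p orbital — every position has a p orbital, so the cyclic π system is continuous.
Adding the contributions, 4 × 2 = 8 from the double-bond units + 2 from the O atom = 10.

10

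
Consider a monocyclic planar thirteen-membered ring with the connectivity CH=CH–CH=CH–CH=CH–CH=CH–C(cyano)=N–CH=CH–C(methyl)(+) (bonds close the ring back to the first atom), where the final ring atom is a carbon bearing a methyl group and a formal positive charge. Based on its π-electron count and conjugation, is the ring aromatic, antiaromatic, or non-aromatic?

Antiaromatic

The p orbitals form a continuous loop: the double-bond atoms are sp², each contributing one p electron; the doubly-bonded nitrogens are pyridine-type — their lone pairs lie in the ring plane, leaving one electron in the p orbital; the carbocation has an empty p orbital. The ring is fully conjugated.
π-electron count: 6 × 2 = 12 from the double-bond units + 0 from the C(methyl)(+) atom = 12.
12 is a 4n count (n = 3), so the planar conjugated ring is antiaromatic.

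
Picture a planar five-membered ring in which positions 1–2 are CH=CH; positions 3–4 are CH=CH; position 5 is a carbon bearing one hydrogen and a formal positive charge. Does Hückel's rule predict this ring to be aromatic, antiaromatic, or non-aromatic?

Antiaromatic

All ring atoms are sp² and supply a p orbital to the ring (every atom in a ring double bond is sp² and brings one electron to the p orbital; the carbocation has an empty p orbital); the conjugation is uninterrupted.
Tallying contributions gives 2 × 2 = 4 from the double-bond units + 0 from the CH(+) atom = 4.
A 4n π count (4, n = 1) in a planar conjugated ring means antiaromatic.
This is the cyclopentadienyl cation.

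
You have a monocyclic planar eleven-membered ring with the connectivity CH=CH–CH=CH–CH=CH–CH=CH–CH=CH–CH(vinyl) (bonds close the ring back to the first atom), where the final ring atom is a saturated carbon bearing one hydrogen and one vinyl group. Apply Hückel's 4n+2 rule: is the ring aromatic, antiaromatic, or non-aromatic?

The CH(vinyl) position has four σ bonds — that saturated carbon is sp³ and has no p orbital in the ring π system — so the cyclic conjugation is interrupted.
Hückel's rule only applies to fully conjugated rings, so this one is simply non-aromatic.

Non-aromatic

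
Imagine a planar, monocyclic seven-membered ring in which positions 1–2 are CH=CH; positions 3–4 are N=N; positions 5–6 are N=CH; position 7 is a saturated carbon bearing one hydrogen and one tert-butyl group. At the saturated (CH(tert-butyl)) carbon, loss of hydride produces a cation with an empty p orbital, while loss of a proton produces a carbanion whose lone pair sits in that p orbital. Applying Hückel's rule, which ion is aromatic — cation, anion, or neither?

In both ions every ring atom is sp² and contributes a p orbital, so both rings are fully conjugated.
Cation: 3 × 2 + 0 = 6 π electrons → 4(1)+2, aromatic.
Anion: 3 × 2 + 2 = 8 π electrons → 4(2), antiaromatic.

The cation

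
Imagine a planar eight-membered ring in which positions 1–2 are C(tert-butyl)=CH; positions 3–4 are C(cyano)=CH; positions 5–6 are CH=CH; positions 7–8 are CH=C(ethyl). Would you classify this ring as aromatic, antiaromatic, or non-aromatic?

Check conjugation: every atom in a ring double bond is sp² and brings one electron to the p orbital — every position has a p orbital, so the cyclic π system is continuous.
Adding the contributions, 4 × 2 = 8 from the 4 double-bond units.
8 = 4(2); a planar, fully conjugated 4n system is antiaromatic.

Antiaromatic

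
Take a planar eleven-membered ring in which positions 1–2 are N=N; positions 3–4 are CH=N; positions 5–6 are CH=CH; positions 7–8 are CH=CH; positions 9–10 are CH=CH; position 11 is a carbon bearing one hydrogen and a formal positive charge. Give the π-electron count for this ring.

Check conjugation: each doubly-bonded ring atom is sp² with one p-orbital electron; each =N– nitrogen is pyridine-type (lone pair in the sp² plane, one electron in the p orbital); the carbocation has an empty p orbital — every position has a p orbital, so the cyclic π system is continuous.
Adding the contributions, 5 × 2 = 10 from the double-bond units + 0 from the CH(+) atom = 10.

10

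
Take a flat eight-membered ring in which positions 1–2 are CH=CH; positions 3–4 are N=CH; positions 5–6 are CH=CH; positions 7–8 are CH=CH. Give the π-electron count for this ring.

Every ring atom contributes a p orbital perpendicular to the ring (the double-bond atoms are sp², each contributing one p electron; the doubly-bonded nitrogens are pyridine-type — their lone pairs lie in the ring plane, leaving one electron in the p orbital), so the π system is cyclic and fully conjugated.
Adding the contributions, 4 × 2 = 8 from the 4 double-bond units.

8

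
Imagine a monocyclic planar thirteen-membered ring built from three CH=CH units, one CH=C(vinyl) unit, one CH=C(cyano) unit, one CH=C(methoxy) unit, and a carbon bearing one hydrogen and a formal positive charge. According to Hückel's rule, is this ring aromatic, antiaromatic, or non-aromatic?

Antiaromatic

The p orbitals form a continuous loop: each doubly-bonded ring atom is sp² with one p-orbital electron; the carbocation has an empty p orbital. The ring is fully conjugated.
Adding the contributions, 6 × 2 = 12 from the double-bond units + 0 from the CH(+) atom = 12.
12 = 4(3); a planar, fully conjugated 4n system is antiaromatic.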